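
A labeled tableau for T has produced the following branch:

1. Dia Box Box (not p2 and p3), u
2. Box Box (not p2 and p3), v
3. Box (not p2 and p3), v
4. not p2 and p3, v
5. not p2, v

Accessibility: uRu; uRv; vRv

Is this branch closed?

Not closed

There is no literal clash: for every atom and world, at most one sign appears.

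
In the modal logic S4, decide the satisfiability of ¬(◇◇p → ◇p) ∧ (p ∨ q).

1. ¬(◇◇p → ◇p) ∧ (p ∨ q), 0
2. ¬(◇◇p → ◇p), 0
3. p ∨ q, 0
4. ◇◇p, 0
5. ¬◇p, 0
6. ¬p, 0
7. q, 0
8. ◇p, 1
9. ¬p, 1
10. p, 2
11. ¬p, 2
Accessibility: 0R0, 0R1, 0R2, 1R1, 1R2, 2R2
Branch closes: p and ¬p both at 2.
Every branch closes; the branch above is one of them.

Unsatisfiable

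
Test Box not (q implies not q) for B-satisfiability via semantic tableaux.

Satisfiable (open branch found)

1. Box not (q implies not q), w0
2. not (q implies not q), w0
3. q, w0
Accessibility: w0Rw0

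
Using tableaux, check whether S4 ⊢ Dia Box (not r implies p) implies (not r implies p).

Not valid

Tableau for the negation not (Dia Box (not r implies p) implies (not r implies p)):
1. not (Dia Box (not r implies p) implies (not r implies p)), u
2. Dia Box (not r implies p), u
3. not (not r implies p), u
4. not r, u
5. not p, u
6. Box (not r implies p), v
7. not r implies p, v
8. p, v
Accessibility: uRu, uRv, vRv
The negation has an open branch (countermodel exists).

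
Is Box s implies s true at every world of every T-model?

Tableau for the negation not (Box s implies s):
1. not (Box s implies s), 0
2. Box s, 0   [neg-implies-rule on 1]
3. not s, 0   [neg-implies-rule on 1]
4. s, 0   [Box-rule on 2 via 0R0]
Accessibility: 0R0
Branch closes: s and not s both at 0.
All branches of the negation close; one closing branch shown above.

Valid in T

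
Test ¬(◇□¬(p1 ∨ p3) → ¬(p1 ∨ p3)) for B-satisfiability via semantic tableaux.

No, unsatisfiable

1. ¬(◇□¬(p1 ∨ p3) → ¬(p1 ∨ p3)), w0
2. ◇□¬(p1 ∨ p3), w0   [¬→-rule on 1]
3. p1 ∨ p3, w0   [¬→-rule on 1]
4. p3, w0   [∨-rule on 3 (branches; this branch)]
5. □¬(p1 ∨ p3), w1   [◇-rule on 2: fresh world w1, w0Rw1]
6. ¬(p1 ∨ p3), w0   [□-rule on 5 via w1Rw0]
7. ¬p1, w0   [¬∨-rule on 6]
8. ¬p3, w0   [¬∨-rule on 6]
Accessibility: w0Rw0, w0Rw1, w1Rw0, w1Rw1
Branch closes: p3 and ¬p3 both at w0.
All branches of the tableau close; one closing branch shown above.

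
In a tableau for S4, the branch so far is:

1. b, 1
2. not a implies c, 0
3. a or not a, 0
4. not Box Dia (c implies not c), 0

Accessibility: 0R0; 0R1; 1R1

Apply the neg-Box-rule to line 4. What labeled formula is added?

a fresh world 2 with 0R2, and not Dia (c implies not c) at 2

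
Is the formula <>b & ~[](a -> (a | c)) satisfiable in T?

1. <>b & ~[](a -> (a | c)), u
2. <>b, u
3. ~[](a -> (a | c)), u
4. b, v
5. ~(a -> (a | c)), w
6. a, w
7. ~(a | c), w
8. ~a, w
9. ~c, w
Accessibility: uRu, uRv, uRw, vRv, wRw
Branch closes: a and ~a both at w.
All branches of the tableau close; one closing branch shown above.

Unsatisfiable (every branch closes)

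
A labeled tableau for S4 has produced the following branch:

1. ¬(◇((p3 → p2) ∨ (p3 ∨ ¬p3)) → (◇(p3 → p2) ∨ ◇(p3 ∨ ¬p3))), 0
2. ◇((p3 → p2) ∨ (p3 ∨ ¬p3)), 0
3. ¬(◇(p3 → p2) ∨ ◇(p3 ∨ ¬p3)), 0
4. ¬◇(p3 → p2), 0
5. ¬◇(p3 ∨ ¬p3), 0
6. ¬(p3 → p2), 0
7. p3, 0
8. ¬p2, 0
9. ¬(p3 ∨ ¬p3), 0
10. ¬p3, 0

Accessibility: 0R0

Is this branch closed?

Both p3 and ¬p3 appear at 0.

Yes, closed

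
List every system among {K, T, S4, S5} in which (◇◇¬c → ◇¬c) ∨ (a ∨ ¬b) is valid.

S4, S5

T-tableau for the negation ¬((◇◇¬c → ◇¬c) ∨ (a ∨ ¬b)):
1. ¬((◇◇¬c → ◇¬c) ∨ (a ∨ ¬b)), w0
2. ¬(◇◇¬c → ◇¬c), w0
3. ¬(a ∨ ¬b), w0
4. ◇◇¬c, w0
5. ¬◇¬c, w0
6. ¬a, w0
7. b, w0
8. c, w0
9. ◇¬c, w1
10. c, w1
11. ¬c, w2
Accessibility: w0Rw0, w0Rw1, w1Rw1, w1Rw2, w2Rw2
Complete open branch: countermodel on a T-frame, so not valid in T, nor in K (the same frame is also a K-frame).
S4-tableau for the negation ¬((◇◇¬c → ◇¬c) ∨ (a ∨ ¬b)):
1. ¬((◇◇¬c → ◇¬c) ∨ (a ∨ ¬b)), w0
2. ¬(◇◇¬c → ◇¬c), w0
3. ¬(a ∨ ¬b), w0
4. ◇◇¬c, w0
5. ¬◇¬c, w0
6. ¬a, w0
7. b, w0
8. c, w0
9. ◇¬c, w1
10. c, w1
11. ¬c, w2
12. c, w2
Accessibility: w0Rw0, w0Rw1, w0Rw2, w1Rw1, w1Rw2, w2Rw2
Branch closes: c and ¬c both at w2.
Every branch closes (one shown): valid in S4, hence also in S5 (every theorem of S4 is a theorem of S5).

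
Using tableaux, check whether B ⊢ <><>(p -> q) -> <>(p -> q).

Tableau for the negation ~(<><>(p -> q) -> <>(p -> q)):
1. ~(<><>(p -> q) -> <>(p -> q)), u
2. <><>(p -> q), u
3. ~<>(p -> q), u
4. ~(p -> q), u
5. p, u
6. ~q, u
7. <>(p -> q), v
8. ~(p -> q), v
9. p, v
10. ~q, v
11. p -> q, w
12. q, w
Accessibility: uRu, uRv, vRu, vRv, vRw, wRv, wRw
The negation has an open branch (countermodel exists).

Not valid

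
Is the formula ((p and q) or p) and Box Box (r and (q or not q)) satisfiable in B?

1. ((p and q) or p) and Box Box (r and (q or not q)), w0
2. (p and q) or p, w0
3. Box Box (r and (q or not q)), w0
4. Box (r and (q or not q)), w0
5. r and (q or not q), w0
6. r, w0
7. q or not q, w0
8. p, w0
9. not q, w0
Accessibility: w0Rw0

Satisfiable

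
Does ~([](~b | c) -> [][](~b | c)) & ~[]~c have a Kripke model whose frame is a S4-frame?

Unsatisfiable

1. ~([](~b | c) -> [][](~b | c)) & ~[]~c, 0
2. ~([](~b | c) -> [][](~b | c)), 0   [&-rule on 1]
3. ~[]~c, 0   [&-rule on 1]
4. [](~b | c), 0   [~->-rule on 2]
5. ~[][](~b | c), 0   [~->-rule on 2]
6. ~b | c, 0   [[]-rule on 4 via 0R0]
7. c, 0   [|-rule on 6 (branches; this branch)]
8. c, 1   [~[]-rule on 3: fresh world 1, 0R1]
9. ~b | c, 1   [[]-rule on 4 via 0R1]
10. ~[](~b | c), 2   [~[]-rule on 5: fresh world 2, 0R2]
11. ~b | c, 2   [[]-rule on 4 via 0R2]
12. c, 2   [|-rule on 11 (branches; this branch)]
13. ~(~b | c), 3   [~[]-rule on 10: fresh world 3, 2R3]
14. b, 3   [~|-rule on 13]
15. ~c, 3   [~|-rule on 13]
16. ~b | c, 3   [[]-rule on 4 via 0R3]
17. c, 3   [|-rule on 16 (branches; this branch)]
Accessibility: 0R0, 0R1, 0R2, 0R3, 1R1, 2R2, 2R3, 3R3
Branch closes: c and ~c both at 3.
Every branch closes; the branch above is one of them.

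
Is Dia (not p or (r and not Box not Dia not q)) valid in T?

Tableau for the negation not Dia (not p or (r and not Box not Dia not q)):
1. not Dia (not p or (r and not Box not Dia not q)), w0
2. not (not p or (r and not Box not Dia not q)), w0
3. p, w0
4. not (r and not Box not Dia not q), w0
5. Box not Dia not q, w0
6. not Dia not q, w0
7. q, w0
Accessibility: w0Rw0
The negation has an open branch (countermodel exists).

Invalid (countermodel exists)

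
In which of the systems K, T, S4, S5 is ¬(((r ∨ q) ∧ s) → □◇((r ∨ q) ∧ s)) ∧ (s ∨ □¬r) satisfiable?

S5-tableau for the formula:
1. ¬(((r ∨ q) ∧ s) → □◇((r ∨ q) ∧ s)) ∧ (s ∨ □¬r), u
2. ¬(((r ∨ q) ∧ s) → □◇((r ∨ q) ∧ s)), u
3. s ∨ □¬r, u
4. (r ∨ q) ∧ s, u
5. ¬□◇((r ∨ q) ∧ s), u
6. r ∨ q, u
7. s, u
8. □¬r, u
9. ¬r, u
10. q, u
11. ¬◇((r ∨ q) ∧ s), v
12. ¬r, v
13. ¬((r ∨ q) ∧ s), u
14. ¬((r ∨ q) ∧ s), v
15. ¬(r ∨ q), u
16. ¬q, u
Accessibility: uRu, uRv, vRu, vRv
Branch closes: q and ¬q both at u.
Every branch closes (one shown): unsatisfiable in S5.
S4-tableau for the formula:
1. ¬(((r ∨ q) ∧ s) → □◇((r ∨ q) ∧ s)) ∧ (s ∨ □¬r), u
2. ¬(((r ∨ q) ∧ s) → □◇((r ∨ q) ∧ s)), u
3. s ∨ □¬r, u
4. (r ∨ q) ∧ s, u
5. ¬□◇((r ∨ q) ∧ s), u
6. r ∨ q, u
7. s, u
8. □¬r, u
9. ¬r, u
10. q, u
11. ¬◇((r ∨ q) ∧ s), v
12. ¬r, v
13. ¬((r ∨ q) ∧ s), v
14. ¬s, v
Accessibility: uRu, uRv, vRv
Complete open branch: satisfiable in S4, hence also in K, T (this S4-model is also a K-model and a T-model).

K, T, S4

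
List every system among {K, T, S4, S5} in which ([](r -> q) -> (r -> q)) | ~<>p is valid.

T-tableau for the negation ~(([](r -> q) -> (r -> q)) | ~<>p):
1. ~(([](r -> q) -> (r -> q)) | ~<>p), 0
2. ~([](r -> q) -> (r -> q)), 0   [~|-rule on 1]
3. <>p, 0   [~|-rule on 1]
4. [](r -> q), 0   [~->-rule on 2]
5. ~(r -> q), 0   [~->-rule on 2]
6. r, 0   [~->-rule on 5]
7. ~q, 0   [~->-rule on 5]
8. r -> q, 0   [[]-rule on 4 via 0R0]
9. q, 0   [->-rule on 8 (branches; this branch)]
Accessibility: 0R0
Branch closes: q and ~q both at 0.
Every branch closes (one shown): valid in T, hence also in S4, S5 (every theorem of T is a theorem of S4 and S5).
K-tableau for the negation ~(([](r -> q) -> (r -> q)) | ~<>p):
1. ~(([](r -> q) -> (r -> q)) | ~<>p), 0
2. ~([](r -> q) -> (r -> q)), 0   [~|-rule on 1]
3. <>p, 0   [~|-rule on 1]
4. [](r -> q), 0   [~->-rule on 2]
5. ~(r -> q), 0   [~->-rule on 2]
6. r, 0   [~->-rule on 5]
7. ~q, 0   [~->-rule on 5]
8. p, 1   [<>-rule on 3: fresh world 1, 0R1]
9. r -> q, 1   [[]-rule on 4 via 0R1]
10. q, 1   [->-rule on 9 (branches; this branch)]
Accessibility: 0R1
Complete open branch: countermodel on a K-frame, so not valid in K.

T, S4, S5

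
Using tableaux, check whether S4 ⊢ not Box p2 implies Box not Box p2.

Not valid

Tableau for the negation not (not Box p2 implies Box not Box p2):
1. not (not Box p2 implies Box not Box p2), 0
2. not Box p2, 0
3. not Box not Box p2, 0
4. not p2, 1
5. Box p2, 2
6. p2, 2
Accessibility: 0R0, 0R1, 0R2, 1R1, 2R2
The negation has an open branch (countermodel exists).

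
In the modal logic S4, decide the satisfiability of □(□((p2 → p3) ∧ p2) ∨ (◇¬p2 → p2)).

Satisfiable (open branch found)

1. □(□((p2 → p3) ∧ p2) ∨ (◇¬p2 → p2)), u
2. □((p2 → p3) ∧ p2) ∨ (◇¬p2 → p2), u
3. ◇¬p2 → p2, u
4. p2, u
Accessibility: uRu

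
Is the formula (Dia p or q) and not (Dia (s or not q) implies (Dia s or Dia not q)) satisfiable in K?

Unsatisfiable

1. (Dia p or q) and not (Dia (s or not q) implies (Dia s or Dia not q)), w0
2. Dia p or q, w0   [and-rule on 1]
3. not (Dia (s or not q) implies (Dia s or Dia not q)), w0   [and-rule on 1]
4. Dia (s or not q), w0   [neg-implies-rule on 3]
5. not (Dia s or Dia not q), w0   [neg-implies-rule on 3]
6. not Dia s, w0   [neg-or-rule on 5]
7. not Dia not q, w0   [neg-or-rule on 5]
8. q, w0   [or-rule on 2 (branches; this branch)]
9. s or not q, w1   [Dia-rule on 4: fresh world w1, w0Rw1]
10. not s, w1   [neg-Dia-rule on 6 via w0Rw1]
11. q, w1   [neg-Dia-rule on 7 via w0Rw1]
12. not q, w1   [or-rule on 9 (branches; this branch)]
Accessibility: w0Rw1
Branch closes: q and not q both at w1.
(One branch shown.) All branches close.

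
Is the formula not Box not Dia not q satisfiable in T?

1. not Box not Dia not q, w0
2. Dia not q, w1
3. not q, w2
Accessibility: w0Rw0, w0Rw1, w1Rw1, w1Rw2, w2Rw2

Satisfiable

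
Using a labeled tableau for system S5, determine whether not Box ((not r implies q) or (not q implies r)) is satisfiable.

1. not Box ((not r implies q) or (not q implies r)), u
2. not ((not r implies q) or (not q implies r)), v   [neg-Box-rule on 1: fresh world v, uRv]
3. not (not r implies q), v   [neg-or-rule on 2]
4. not (not q implies r), v   [neg-or-rule on 2]
5. not r, v   [neg-implies-rule on 3]
6. not q, v   [neg-implies-rule on 3]
Accessibility: uRu, uRv, vRu, vRv

Satisfiable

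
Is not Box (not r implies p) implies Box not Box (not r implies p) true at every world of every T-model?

No, not valid

Tableau for the negation not (not Box (not r implies p) implies Box not Box (not r implies p)):
1. not (not Box (not r implies p) implies Box not Box (not r implies p)), u
2. not Box (not r implies p), u   [neg-implies-rule on 1]
3. not Box not Box (not r implies p), u   [neg-implies-rule on 1]
4. not (not r implies p), v   [neg-Box-rule on 2: fresh world v, uRv]
5. not r, v   [neg-implies-rule on 4]
6. not p, v   [neg-implies-rule on 4]
7. Box (not r implies p), w   [neg-Box-rule on 3: fresh world w, uRw]
8. not r implies p, w   [Box-rule on 7 via wRw]
9. p, w   [implies-rule on 8 (branches; this branch)]
Accessibility: uRu, uRv, uRw, vRv, wRw
The negation has an open branch (countermodel exists).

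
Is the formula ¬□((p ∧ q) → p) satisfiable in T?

1. ¬□((p ∧ q) → p), u
2. ¬((p ∧ q) → p), v
3. p ∧ q, v
4. ¬p, v
5. p, v
6. q, v
Accessibility: uRu, uRv, vRv
Branch closes: p and ¬p both at v.
All branches of the tableau close; one closing branch shown above.

No, unsatisfiable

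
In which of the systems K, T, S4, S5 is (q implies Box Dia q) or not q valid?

S5

S5-tableau for the negation not ((q implies Box Dia q) or not q):
1. not ((q implies Box Dia q) or not q), 0
2. not (q implies Box Dia q), 0
3. q, 0
4. not Box Dia q, 0
5. not Dia q, 1
6. not q, 0
Accessibility: 0R0, 0R1, 1R0, 1R1
Branch closes: q and not q both at 0.
Every branch closes (one shown): valid in S5.
S4-tableau for the negation not ((q implies Box Dia q) or not q):
1. not ((q implies Box Dia q) or not q), 0
2. not (q implies Box Dia q), 0
3. q, 0
4. not Box Dia q, 0
5. not Dia q, 1
6. not q, 1
Accessibility: 0R0, 0R1, 1R1
Complete open branch: countermodel on an S4-frame, so not valid in S4, nor in K, T (the same frame is also a K-frame and a T-frame).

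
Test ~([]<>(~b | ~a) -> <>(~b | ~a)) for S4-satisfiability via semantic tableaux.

1. ~([]<>(~b | ~a) -> <>(~b | ~a)), 0
2. []<>(~b | ~a), 0   [~->-rule on 1]
3. ~<>(~b | ~a), 0   [~->-rule on 1]
4. <>(~b | ~a), 0   [[]-rule on 2 via 0R0]
5. ~(~b | ~a), 0   [~<>-rule on 3 via 0R0]
6. b, 0   [~|-rule on 5]
7. a, 0   [~|-rule on 5]
8. ~b | ~a, 1   [<>-rule on 4: fresh world 1, 0R1]
9. <>(~b | ~a), 1   [[]-rule on 2 via 0R1]
10. ~(~b | ~a), 1   [~<>-rule on 3 via 0R1]
11. b, 1   [~|-rule on 10]
12. a, 1   [~|-rule on 10]
13. ~a, 1   [|-rule on 8 (branches; this branch)]
Accessibility: 0R0, 0R1, 1R1
Branch closes: a and ~a both at 1.
(One branch shown.) All branches close.

Unsatisfiable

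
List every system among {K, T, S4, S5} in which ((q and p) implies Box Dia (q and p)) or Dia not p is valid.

S5

S4-tableau for the negation not (((q and p) implies Box Dia (q and p)) or Dia not p):
1. not (((q and p) implies Box Dia (q and p)) or Dia not p), 0
2. not ((q and p) implies Box Dia (q and p)), 0   [neg-or-rule on 1]
3. not Dia not p, 0   [neg-or-rule on 1]
4. q and p, 0   [neg-implies-rule on 2]
5. not Box Dia (q and p), 0   [neg-implies-rule on 2]
6. q, 0   [and-rule on 4]
7. p, 0   [and-rule on 4]
8. not Dia (q and p), 1   [neg-Box-rule on 5: fresh world 1, 0R1]
9. p, 1   [neg-Dia-rule on 3 via 0R1]
10. not (q and p), 1   [neg-Dia-rule on 8 via 1R1]
11. not q, 1   [neg-and-rule on 10 (branches; this branch)]
Accessibility: 0R0, 0R1, 1R1
Complete open branch: countermodel on an S4-frame, so not valid in S4, nor in K, T (the same frame is also a K-frame and a T-frame).
S5-tableau for the negation not (((q and p) implies Box Dia (q and p)) or Dia not p):
1. not (((q and p) implies Box Dia (q and p)) or Dia not p), 0
2. not ((q and p) implies Box Dia (q and p)), 0   [neg-or-rule on 1]
3. not Dia not p, 0   [neg-or-rule on 1]
4. q and p, 0   [neg-implies-rule on 2]
5. not Box Dia (q and p), 0   [neg-implies-rule on 2]
6. q, 0   [and-rule on 4]
7. p, 0   [and-rule on 4]
8. not Dia (q and p), 1   [neg-Box-rule on 5: fresh world 1, 0R1]
9. p, 1   [neg-Dia-rule on 3 via 0R1]
10. not (q and p), 0   [neg-Dia-rule on 8 via 1R0]
11. not (q and p), 1   [neg-Dia-rule on 8 via 1R1]
12. not p, 0   [neg-and-rule on 10 (branches; this branch)]
Accessibility: 0R0, 0R1, 1R0, 1R1
Branch closes: p and not p both at 0.
Every branch closes (one shown): valid in S5.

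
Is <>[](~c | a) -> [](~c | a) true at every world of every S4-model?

Tableau for the negation ~(<>[](~c | a) -> [](~c | a)):
1. ~(<>[](~c | a) -> [](~c | a)), u
2. <>[](~c | a), u
3. ~[](~c | a), u
4. [](~c | a), v
5. ~c | a, v
6. a, v
7. ~(~c | a), w
8. c, w
9. ~a, w
Accessibility: uRu, uRv, uRw, vRv, wRw
The negation has an open branch (countermodel exists).

No, not valid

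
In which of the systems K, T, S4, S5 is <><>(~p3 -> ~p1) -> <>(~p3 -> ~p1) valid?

S4-tableau for the negation ~(<><>(~p3 -> ~p1) -> <>(~p3 -> ~p1)):
1. ~(<><>(~p3 -> ~p1) -> <>(~p3 -> ~p1)), 0
2. <><>(~p3 -> ~p1), 0
3. ~<>(~p3 -> ~p1), 0
4. ~(~p3 -> ~p1), 0
5. ~p3, 0
6. p1, 0
7. <>(~p3 -> ~p1), 1
8. ~(~p3 -> ~p1), 1
9. ~p3, 1
10. p1, 1
11. ~p3 -> ~p1, 2
12. ~(~p3 -> ~p1), 2
13. ~p3, 2
14. p1, 2
15. ~p1, 2
Accessibility: 0R0, 0R1, 0R2, 1R1, 1R2, 2R2
Branch closes: p1 and ~p1 both at 2.
Every branch closes (one shown): valid in S4, hence also in S5 (every theorem of S4 is a theorem of S5).
T-tableau for the negation ~(<><>(~p3 -> ~p1) -> <>(~p3 -> ~p1)):
1. ~(<><>(~p3 -> ~p1) -> <>(~p3 -> ~p1)), 0
2. <><>(~p3 -> ~p1), 0
3. ~<>(~p3 -> ~p1), 0
4. ~(~p3 -> ~p1), 0
5. ~p3, 0
6. p1, 0
7. <>(~p3 -> ~p1), 1
8. ~(~p3 -> ~p1), 1
9. ~p3, 1
10. p1, 1
11. ~p3 -> ~p1, 2
12. ~p1, 2
Accessibility: 0R0, 0R1, 1R1, 1R2, 2R2
Complete open branch: countermodel on a T-frame, so not valid in T, nor in K (the same frame is also a K-frame).

S4, S5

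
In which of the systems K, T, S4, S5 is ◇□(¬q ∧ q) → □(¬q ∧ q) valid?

T, S4, S5

T-tableau for the negation ¬(◇□(¬q ∧ q) → □(¬q ∧ q)):
1. ¬(◇□(¬q ∧ q) → □(¬q ∧ q)), u
2. ◇□(¬q ∧ q), u
3. ¬□(¬q ∧ q), u
4. □(¬q ∧ q), v
5. ¬q ∧ q, v
6. ¬q, v
7. q, v
Accessibility: uRu, uRv, vRv
Branch closes: q and ¬q both at v.
Every branch closes (one shown): valid in T, hence also in S4, S5 (every theorem of T is a theorem of S4 and S5).
K-tableau for the negation ¬(◇□(¬q ∧ q) → □(¬q ∧ q)):
1. ¬(◇□(¬q ∧ q) → □(¬q ∧ q)), u
2. ◇□(¬q ∧ q), u
3. ¬□(¬q ∧ q), u
4. □(¬q ∧ q), v
5. ¬(¬q ∧ q), w
6. ¬q, w
Accessibility: uRv, uRw
Complete open branch: countermodel on a K-frame, so not valid in K.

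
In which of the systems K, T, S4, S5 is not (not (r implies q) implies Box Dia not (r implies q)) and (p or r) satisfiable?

K, T, S4

S4-tableau for the formula:
1. not (not (r implies q) implies Box Dia not (r implies q)) and (p or r), 0
2. not (not (r implies q) implies Box Dia not (r implies q)), 0   [and-rule on 1]
3. p or r, 0   [and-rule on 1]
4. not (r implies q), 0   [neg-implies-rule on 2]
5. not Box Dia not (r implies q), 0   [neg-implies-rule on 2]
6. r, 0   [neg-implies-rule on 4]
7. not q, 0   [neg-implies-rule on 4]
8. not Dia not (r implies q), 1   [neg-Box-rule on 5: fresh world 1, 0R1]
9. r implies q, 1   [neg-Dia-rule on 8 via 1R1]
10. q, 1   [implies-rule on 9 (branches; this branch)]
Accessibility: 0R0, 0R1, 1R1
Complete open branch: satisfiable in S4, hence also in K, T (this S4-model is also a K-model and a T-model).
S5-tableau for the formula:
1. not (not (r implies q) implies Box Dia not (r implies q)) and (p or r), 0
2. not (not (r implies q) implies Box Dia not (r implies q)), 0   [and-rule on 1]
3. p or r, 0   [and-rule on 1]
4. not (r implies q), 0   [neg-implies-rule on 2]
5. not Box Dia not (r implies q), 0   [neg-implies-rule on 2]
6. r, 0   [neg-implies-rule on 4]
7. not q, 0   [neg-implies-rule on 4]
8. not Dia not (r implies q), 1   [neg-Box-rule on 5: fresh world 1, 0R1]
9. r implies q, 0   [neg-Dia-rule on 8 via 1R0]
10. r implies q, 1   [neg-Dia-rule on 8 via 1R1]
11. q, 0   [implies-rule on 9 (branches; this branch)]
Accessibility: 0R0, 0R1, 1R0, 1R1
Branch closes: q and not q both at 0.
Every branch closes (one shown): unsatisfiable in S5.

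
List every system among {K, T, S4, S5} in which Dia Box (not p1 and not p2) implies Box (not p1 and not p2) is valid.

S5

S5-tableau for the negation not (Dia Box (not p1 and not p2) implies Box (not p1 and not p2)):
1. not (Dia Box (not p1 and not p2) implies Box (not p1 and not p2)), w0
2. Dia Box (not p1 and not p2), w0   [neg-implies-rule on 1]
3. not Box (not p1 and not p2), w0   [neg-implies-rule on 1]
4. Box (not p1 and not p2), w1   [Dia-rule on 2: fresh world w1, w0Rw1]
5. not p1 and not p2, w0   [Box-rule on 4 via w1Rw0]
6. not p1, w0   [and-rule on 5]
7. not p2, w0   [and-rule on 5]
8. not p1 and not p2, w1   [Box-rule on 4 via w1Rw1]
9. not p1, w1   [and-rule on 8]
10. not p2, w1   [and-rule on 8]
11. not (not p1 and not p2), w2   [neg-Box-rule on 3: fresh world w2, w0Rw2]
12. not p1 and not p2, w2   [Box-rule on 4 via w1Rw2]
13. not p1, w2   [and-rule on 12]
14. not p2, w2   [and-rule on 12]
15. p2, w2   [neg-and-rule on 11 (branches; this branch)]
Accessibility: w0Rw0, w0Rw1, w0Rw2, w1Rw0, w1Rw1, w1Rw2, w2Rw0, w2Rw1, w2Rw2
Branch closes: p2 and not p2 both at w2.
Every branch closes (one shown): valid in S5.
S4-tableau for the negation not (Dia Box (not p1 and not p2) implies Box (not p1 and not p2)):
1. not (Dia Box (not p1 and not p2) implies Box (not p1 and not p2)), w0
2. Dia Box (not p1 and not p2), w0   [neg-implies-rule on 1]
3. not Box (not p1 and not p2), w0   [neg-implies-rule on 1]
4. Box (not p1 and not p2), w1   [Dia-rule on 2: fresh world w1, w0Rw1]
5. not p1 and not p2, w1   [Box-rule on 4 via w1Rw1]
6. not p1, w1   [and-rule on 5]
7. not p2, w1   [and-rule on 5]
8. not (not p1 and not p2), w2   [neg-Box-rule on 3: fresh world w2, w0Rw2]
9. p2, w2   [neg-and-rule on 8 (branches; this branch)]
Accessibility: w0Rw0, w0Rw1, w0Rw2, w1Rw1, w2Rw2
Complete open branch: countermodel on an S4-frame, so not valid in S4, nor in K, T (the same frame is also a K-frame and a T-frame).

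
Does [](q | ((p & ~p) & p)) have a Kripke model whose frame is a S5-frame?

1. [](q | ((p & ~p) & p)), u
2. q | ((p & ~p) & p), u   [[]-rule on 1 via uRu]
3. q, u   [|-rule on 2 (branches; this branch)]
Accessibility: uRu

Yes, satisfiable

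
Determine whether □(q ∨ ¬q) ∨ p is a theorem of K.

Tableau for the negation ¬(□(q ∨ ¬q) ∨ p):
1. ¬(□(q ∨ ¬q) ∨ p), u
2. ¬□(q ∨ ¬q), u   [¬∨-rule on 1]
3. ¬p, u   [¬∨-rule on 1]
4. ¬(q ∨ ¬q), v   [¬□-rule on 2: fresh world v, uRv]
5. ¬q, v   [¬∨-rule on 4]
6. q, v   [¬∨-rule on 4]
Accessibility: uRv
Branch closes: q and ¬q both at v.
All branches of the negation close; one closing branch shown above.

Valid in K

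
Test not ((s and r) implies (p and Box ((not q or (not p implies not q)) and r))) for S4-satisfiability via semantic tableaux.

Satisfiable

1. not ((s and r) implies (p and Box ((not q or (not p implies not q)) and r))), 0
2. s and r, 0
3. not (p and Box ((not q or (not p implies not q)) and r)), 0
4. s, 0
5. r, 0
6. not Box ((not q or (not p implies not q)) and r), 0
7. not ((not q or (not p implies not q)) and r), 1
8. not r, 1
Accessibility: 0R0, 0R1, 1R1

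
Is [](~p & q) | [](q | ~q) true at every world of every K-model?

Tableau for the negation ~([](~p & q) | [](q | ~q)):
1. ~([](~p & q) | [](q | ~q)), u
2. ~[](~p & q), u
3. ~[](q | ~q), u
4. ~(~p & q), v
5. ~q, v
6. ~(q | ~q), w
7. ~q, w
8. q, w
Accessibility: uRv, uRw
Branch closes: q and ~q both at w.
All branches of the negation close; one closing branch shown above.

Valid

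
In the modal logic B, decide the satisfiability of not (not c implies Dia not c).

Unsatisfiable

1. not (not c implies Dia not c), w0
2. not c, w0   [neg-implies-rule on 1]
3. not Dia not c, w0   [neg-implies-rule on 1]
4. c, w0   [neg-Dia-rule on 3 via w0Rw0]
Accessibility: w0Rw0
Branch closes: c and not c both at w0.
(One branch shown.) All branches close.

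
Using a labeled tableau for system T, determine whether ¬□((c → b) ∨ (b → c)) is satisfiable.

Unsatisfiable

1. ¬□((c → b) ∨ (b → c)), 0
2. ¬((c → b) ∨ (b → c)), 1   [¬□-rule on 1: fresh world 1, 0R1]
3. ¬(c → b), 1   [¬∨-rule on 2]
4. ¬(b → c), 1   [¬∨-rule on 2]
5. c, 1   [¬→-rule on 3]
6. ¬b, 1   [¬→-rule on 3]
7. b, 1   [¬→-rule on 4]
8. ¬c, 1   [¬→-rule on 4]
Accessibility: 0R0, 0R1, 1R1
Branch closes: b and ¬b both at 1.
Every branch closes; the branch above is one of them.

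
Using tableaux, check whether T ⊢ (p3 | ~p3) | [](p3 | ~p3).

Tableau for the negation ~((p3 | ~p3) | [](p3 | ~p3)):
1. ~((p3 | ~p3) | [](p3 | ~p3)), w0
2. ~(p3 | ~p3), w0   [~|-rule on 1]
3. ~[](p3 | ~p3), w0   [~|-rule on 1]
4. ~p3, w0   [~|-rule on 2]
5. p3, w0   [~|-rule on 2]
Accessibility: w0Rw0
Branch closes: p3 and ~p3 both at w0.
All branches of the negation close; one closing branch shown above.

Valid in T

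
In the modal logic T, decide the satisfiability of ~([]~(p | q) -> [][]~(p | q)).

1. ~([]~(p | q) -> [][]~(p | q)), 0
2. []~(p | q), 0
3. ~[][]~(p | q), 0
4. ~(p | q), 0
5. ~p, 0
6. ~q, 0
7. ~[]~(p | q), 1
8. ~(p | q), 1
9. ~p, 1
10. ~q, 1
11. p | q, 2
12. q, 2
Accessibility: 0R0, 0R1, 1R1, 1R2, 2R2

Satisfiable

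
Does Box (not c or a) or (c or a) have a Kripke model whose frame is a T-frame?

1. Box (not c or a) or (c or a), u
2. c or a, u
3. a, u
Accessibility: uRu

Yes, satisfiable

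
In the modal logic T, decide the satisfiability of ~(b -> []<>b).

1. ~(b -> []<>b), 0
2. b, 0
3. ~[]<>b, 0
4. ~<>b, 1
5. ~b, 1
Accessibility: 0R0, 0R1, 1R1

Yes, satisfiable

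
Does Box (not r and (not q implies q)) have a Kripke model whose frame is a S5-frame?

1. Box (not r and (not q implies q)), w0
2. not r and (not q implies q), w0   [Box-rule on 1 via w0Rw0]
3. not r, w0   [and-rule on 2]
4. not q implies q, w0   [and-rule on 2]
5. q, w0   [implies-rule on 4 (branches; this branch)]
Accessibility: w0Rw0

Satisfiable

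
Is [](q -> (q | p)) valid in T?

Tableau for the negation ~[](q -> (q | p)):
1. ~[](q -> (q | p)), w0
2. ~(q -> (q | p)), w1
3. q, w1
4. ~(q | p), w1
5. ~q, w1
6. ~p, w1
Accessibility: w0Rw0, w0Rw1, w1Rw1
Branch closes: q and ~q both at w1.
All branches of the negation close; one closing branch shown above.

Valid in T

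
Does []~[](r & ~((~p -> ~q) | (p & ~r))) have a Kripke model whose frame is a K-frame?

1. []~[](r & ~((~p -> ~q) | (p & ~r))), u

Yes, satisfiable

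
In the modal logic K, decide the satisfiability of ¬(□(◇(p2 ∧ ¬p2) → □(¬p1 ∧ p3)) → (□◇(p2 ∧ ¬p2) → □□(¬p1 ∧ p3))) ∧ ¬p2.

1. ¬(□(◇(p2 ∧ ¬p2) → □(¬p1 ∧ p3)) → (□◇(p2 ∧ ¬p2) → □□(¬p1 ∧ p3))) ∧ ¬p2, w0
2. ¬(□(◇(p2 ∧ ¬p2) → □(¬p1 ∧ p3)) → (□◇(p2 ∧ ¬p2) → □□(¬p1 ∧ p3))), w0   [∧-rule on 1]
3. ¬p2, w0   [∧-rule on 1]
4. □(◇(p2 ∧ ¬p2) → □(¬p1 ∧ p3)), w0   [¬→-rule on 2]
5. ¬(□◇(p2 ∧ ¬p2) → □□(¬p1 ∧ p3)), w0   [¬→-rule on 2]
6. □◇(p2 ∧ ¬p2), w0   [¬→-rule on 5]
7. ¬□□(¬p1 ∧ p3), w0   [¬→-rule on 5]
8. ¬□(¬p1 ∧ p3), w1   [¬□-rule on 7: fresh world w1, w0Rw1]
9. ◇(p2 ∧ ¬p2) → □(¬p1 ∧ p3), w1   [□-rule on 4 via w0Rw1]
10. ◇(p2 ∧ ¬p2), w1   [□-rule on 6 via w0Rw1]
11. ¬◇(p2 ∧ ¬p2), w1   [→-rule on 9 (branches; this branch)]
12. ¬(¬p1 ∧ p3), w2   [¬□-rule on 8: fresh world w2, w1Rw2]
13. ¬(p2 ∧ ¬p2), w2   [¬◇-rule on 11 via w1Rw2]
14. ¬p3, w2   [¬∧-rule on 12 (branches; this branch)]
15. p2, w2   [¬∧-rule on 13 (branches; this branch)]
16. p2 ∧ ¬p2, w3   [◇-rule on 10: fresh world w3, w1Rw3]
17. p2, w3   [∧-rule on 16]
18. ¬p2, w3   [∧-rule on 16]
Accessibility: w0Rw1, w1Rw2, w1Rw3
Branch closes: p2 and ¬p2 both at w3.
Every branch closes; the branch above is one of them.

Unsatisfiable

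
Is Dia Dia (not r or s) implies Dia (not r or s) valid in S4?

Valid in S4

Tableau for the negation not (Dia Dia (not r or s) implies Dia (not r or s)):
1. not (Dia Dia (not r or s) implies Dia (not r or s)), u
2. Dia Dia (not r or s), u   [neg-implies-rule on 1]
3. not Dia (not r or s), u   [neg-implies-rule on 1]
4. not (not r or s), u   [neg-Dia-rule on 3 via uRu]
5. r, u   [neg-or-rule on 4]
6. not s, u   [neg-or-rule on 4]
7. Dia (not r or s), v   [Dia-rule on 2: fresh world v, uRv]
8. not (not r or s), v   [neg-Dia-rule on 3 via uRv]
9. r, v   [neg-or-rule on 8]
10. not s, v   [neg-or-rule on 8]
11. not r or s, w   [Dia-rule on 7: fresh world w, vRw]
12. not (not r or s), w   [neg-Dia-rule on 3 via uRw]
13. r, w   [neg-or-rule on 12]
14. not s, w   [neg-or-rule on 12]
15. s, w   [or-rule on 11 (branches; this branch)]
Accessibility: uRu, uRv, uRw, vRv, vRw, wRw
Branch closes: s and not s both at w.
All branches of the negation close; one closing branch shown above.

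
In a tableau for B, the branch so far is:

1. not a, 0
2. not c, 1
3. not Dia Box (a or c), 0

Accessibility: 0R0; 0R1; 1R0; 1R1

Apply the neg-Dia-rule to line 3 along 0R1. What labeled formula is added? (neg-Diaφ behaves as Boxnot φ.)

neg-Diaφ behaves as Boxnot φ: propagate the negated body to each accessible world.

not Box (a or c), 1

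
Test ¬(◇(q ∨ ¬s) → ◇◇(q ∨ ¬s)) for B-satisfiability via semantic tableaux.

Unsatisfiable

1. ¬(◇(q ∨ ¬s) → ◇◇(q ∨ ¬s)), w0
2. ◇(q ∨ ¬s), w0
3. ¬◇◇(q ∨ ¬s), w0
4. ¬◇(q ∨ ¬s), w0
5. ¬(q ∨ ¬s), w0
6. ¬q, w0
7. s, w0
8. q ∨ ¬s, w1
9. ¬◇(q ∨ ¬s), w1
10. ¬(q ∨ ¬s), w1
11. ¬q, w1
12. s, w1
13. ¬s, w1
Accessibility: w0Rw0, w0Rw1, w1Rw0, w1Rw1
Branch closes: s and ¬s both at w1.
(One branch shown.) All branches close.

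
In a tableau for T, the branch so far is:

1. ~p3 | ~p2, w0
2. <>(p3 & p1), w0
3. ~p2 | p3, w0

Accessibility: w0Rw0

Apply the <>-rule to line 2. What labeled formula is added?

a fresh world w1 with w0Rw1, and p3 & p1 at w1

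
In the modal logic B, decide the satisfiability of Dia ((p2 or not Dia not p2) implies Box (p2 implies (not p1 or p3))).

Satisfiable

1. Dia ((p2 or not Dia not p2) implies Box (p2 implies (not p1 or p3))), u
2. (p2 or not Dia not p2) implies Box (p2 implies (not p1 or p3)), v   [Dia-rule on 1: fresh world v, uRv]
3. Box (p2 implies (not p1 or p3)), v   [implies-rule on 2 (branches; this branch)]
4. p2 implies (not p1 or p3), u   [Box-rule on 3 via vRu]
5. p2 implies (not p1 or p3), v   [Box-rule on 3 via vRv]
6. not p1 or p3, u   [implies-rule on 4 (branches; this branch)]
7. not p1 or p3, v   [implies-rule on 5 (branches; this branch)]
8. p3, u   [or-rule on 6 (branches; this branch)]
9. p3, v   [or-rule on 7 (branches; this branch)]
Accessibility: uRu, uRv, vRu, vRv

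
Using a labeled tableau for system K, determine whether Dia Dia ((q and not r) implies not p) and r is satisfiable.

1. Dia Dia ((q and not r) implies not p) and r, w0
2. Dia Dia ((q and not r) implies not p), w0
3. r, w0
4. Dia ((q and not r) implies not p), w1
5. (q and not r) implies not p, w2
6. not p, w2
Accessibility: w0Rw1, w1Rw2

Yes, satisfiable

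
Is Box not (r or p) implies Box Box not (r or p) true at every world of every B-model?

Tableau for the negation not (Box not (r or p) implies Box Box not (r or p)):
1. not (Box not (r or p) implies Box Box not (r or p)), u
2. Box not (r or p), u
3. not Box Box not (r or p), u
4. not (r or p), u
5. not r, u
6. not p, u
7. not Box not (r or p), v
8. not (r or p), v
9. not r, v
10. not p, v
11. r or p, w
12. p, w
Accessibility: uRu, uRv, vRu, vRv, vRw, wRv, wRw
The negation has an open branch (countermodel exists).

Invalid (countermodel exists)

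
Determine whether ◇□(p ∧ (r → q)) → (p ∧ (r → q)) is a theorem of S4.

Not valid

Tableau for the negation ¬(◇□(p ∧ (r → q)) → (p ∧ (r → q))):
1. ¬(◇□(p ∧ (r → q)) → (p ∧ (r → q))), u
2. ◇□(p ∧ (r → q)), u   [¬→-rule on 1]
3. ¬(p ∧ (r → q)), u   [¬→-rule on 1]
4. ¬(r → q), u   [¬∧-rule on 3 (branches; this branch)]
5. r, u   [¬→-rule on 4]
6. ¬q, u   [¬→-rule on 4]
7. □(p ∧ (r → q)), v   [◇-rule on 2: fresh world v, uRv]
8. p ∧ (r → q), v   [□-rule on 7 via vRv]
9. p, v   [∧-rule on 8]
10. r → q, v   [∧-rule on 8]
11. q, v   [→-rule on 10 (branches; this branch)]
Accessibility: uRu, uRv, vRv
The negation has an open branch (countermodel exists).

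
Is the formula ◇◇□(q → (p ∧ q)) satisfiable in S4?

1. ◇◇□(q → (p ∧ q)), 0
2. ◇□(q → (p ∧ q)), 1
3. □(q → (p ∧ q)), 2
4. q → (p ∧ q), 2
5. p ∧ q, 2
6. p, 2
7. q, 2
Accessibility: 0R0, 0R1, 0R2, 1R1, 1R2, 2R2

Yes, satisfiable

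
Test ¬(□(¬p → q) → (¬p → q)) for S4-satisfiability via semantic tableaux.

1. ¬(□(¬p → q) → (¬p → q)), u
2. □(¬p → q), u
3. ¬(¬p → q), u
4. ¬p, u
5. ¬q, u
6. ¬p → q, u
7. q, u
Accessibility: uRu
Branch closes: q and ¬q both at u.
Every branch closes; the branch above is one of them.

No, unsatisfiable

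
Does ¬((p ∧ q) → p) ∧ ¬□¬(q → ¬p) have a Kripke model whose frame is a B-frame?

Unsatisfiable

1. ¬((p ∧ q) → p) ∧ ¬□¬(q → ¬p), u
2. ¬((p ∧ q) → p), u   [∧-rule on 1]
3. ¬□¬(q → ¬p), u   [∧-rule on 1]
4. p ∧ q, u   [¬→-rule on 2]
5. ¬p, u   [¬→-rule on 2]
6. p, u   [∧-rule on 4]
7. q, u   [∧-rule on 4]
Accessibility: uRu
Branch closes: p and ¬p both at u.
(One branch shown.) All branches close.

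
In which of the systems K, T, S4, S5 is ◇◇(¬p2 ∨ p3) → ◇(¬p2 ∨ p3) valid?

S4, S5

S4-tableau for the negation ¬(◇◇(¬p2 ∨ p3) → ◇(¬p2 ∨ p3)):
1. ¬(◇◇(¬p2 ∨ p3) → ◇(¬p2 ∨ p3)), 0
2. ◇◇(¬p2 ∨ p3), 0
3. ¬◇(¬p2 ∨ p3), 0
4. ¬(¬p2 ∨ p3), 0
5. p2, 0
6. ¬p3, 0
7. ◇(¬p2 ∨ p3), 1
8. ¬(¬p2 ∨ p3), 1
9. p2, 1
10. ¬p3, 1
11. ¬p2 ∨ p3, 2
12. ¬(¬p2 ∨ p3), 2
13. p2, 2
14. ¬p3, 2
15. p3, 2
Accessibility: 0R0, 0R1, 0R2, 1R1, 1R2, 2R2
Branch closes: p3 and ¬p3 both at 2.
Every branch closes (one shown): valid in S4, hence also in S5 (every theorem of S4 is a theorem of S5).
T-tableau for the negation ¬(◇◇(¬p2 ∨ p3) → ◇(¬p2 ∨ p3)):
1. ¬(◇◇(¬p2 ∨ p3) → ◇(¬p2 ∨ p3)), 0
2. ◇◇(¬p2 ∨ p3), 0
3. ¬◇(¬p2 ∨ p3), 0
4. ¬(¬p2 ∨ p3), 0
5. p2, 0
6. ¬p3, 0
7. ◇(¬p2 ∨ p3), 1
8. ¬(¬p2 ∨ p3), 1
9. p2, 1
10. ¬p3, 1
11. ¬p2 ∨ p3, 2
12. p3, 2
Accessibility: 0R0, 0R1, 1R1, 1R2, 2R2
Complete open branch: countermodel on a T-frame, so not valid in T, nor in K (the same frame is also a K-frame).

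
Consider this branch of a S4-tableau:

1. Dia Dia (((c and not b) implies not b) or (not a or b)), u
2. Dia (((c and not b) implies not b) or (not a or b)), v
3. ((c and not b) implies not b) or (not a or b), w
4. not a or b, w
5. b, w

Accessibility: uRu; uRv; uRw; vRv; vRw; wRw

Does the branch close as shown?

No world carries both an atom and its negation.

Open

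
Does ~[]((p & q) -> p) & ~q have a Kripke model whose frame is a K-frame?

Unsatisfiable

1. ~[]((p & q) -> p) & ~q, 0
2. ~[]((p & q) -> p), 0
3. ~q, 0
4. ~((p & q) -> p), 1
5. p & q, 1
6. ~p, 1
7. p, 1
8. q, 1
Accessibility: 0R1
Branch closes: p and ~p both at 1.
Every branch closes; the branch above is one of them.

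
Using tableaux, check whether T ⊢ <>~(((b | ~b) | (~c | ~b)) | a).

No, not valid

Tableau for the negation ~<>~(((b | ~b) | (~c | ~b)) | a):
1. ~<>~(((b | ~b) | (~c | ~b)) | a), u
2. ((b | ~b) | (~c | ~b)) | a, u
3. a, u
Accessibility: uRu
The negation has an open branch (countermodel exists).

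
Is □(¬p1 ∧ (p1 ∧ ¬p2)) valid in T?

Not valid

Tableau for the negation ¬□(¬p1 ∧ (p1 ∧ ¬p2)):
1. ¬□(¬p1 ∧ (p1 ∧ ¬p2)), 0
2. ¬(¬p1 ∧ (p1 ∧ ¬p2)), 1
3. ¬(p1 ∧ ¬p2), 1
4. p2, 1
Accessibility: 0R0, 0R1, 1R1
The negation has an open branch (countermodel exists).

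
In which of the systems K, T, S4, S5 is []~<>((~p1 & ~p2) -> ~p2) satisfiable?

T-tableau for the formula:
1. []~<>((~p1 & ~p2) -> ~p2), u
2. ~<>((~p1 & ~p2) -> ~p2), u
3. ~((~p1 & ~p2) -> ~p2), u
4. ~p1 & ~p2, u
5. p2, u
6. ~p1, u
7. ~p2, u
Accessibility: uRu
Branch closes: p2 and ~p2 both at u.
Every branch closes (one shown): unsatisfiable in T, hence also in S4, S5 (every S4/S5-frame is a T-frame).
K-tableau for the formula:
1. []~<>((~p1 & ~p2) -> ~p2), u
Complete open branch: satisfiable in K.

K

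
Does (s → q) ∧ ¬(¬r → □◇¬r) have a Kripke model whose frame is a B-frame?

No, unsatisfiable

1. (s → q) ∧ ¬(¬r → □◇¬r), w0
2. s → q, w0
3. ¬(¬r → □◇¬r), w0
4. ¬r, w0
5. ¬□◇¬r, w0
6. q, w0
7. ¬◇¬r, w1
8. r, w0
Accessibility: w0Rw0, w0Rw1, w1Rw0, w1Rw1
Branch closes: r and ¬r both at w0.
(One branch shown.) All branches close.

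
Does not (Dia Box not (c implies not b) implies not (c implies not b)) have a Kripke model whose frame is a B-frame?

1. not (Dia Box not (c implies not b) implies not (c implies not b)), w0
2. Dia Box not (c implies not b), w0   [neg-implies-rule on 1]
3. c implies not b, w0   [neg-implies-rule on 1]
4. not b, w0   [implies-rule on 3 (branches; this branch)]
5. Box not (c implies not b), w1   [Dia-rule on 2: fresh world w1, w0Rw1]
6. not (c implies not b), w0   [Box-rule on 5 via w1Rw0]
7. c, w0   [neg-implies-rule on 6]
8. b, w0   [neg-implies-rule on 6]
Accessibility: w0Rw0, w0Rw1, w1Rw0, w1Rw1
Branch closes: b and not b both at w0.
(One branch shown.) All branches close.

Unsatisfiable (every branch closes)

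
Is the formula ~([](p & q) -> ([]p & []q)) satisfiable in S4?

Unsatisfiable (every branch closes)

1. ~([](p & q) -> ([]p & []q)), 0
2. [](p & q), 0   [~->-rule on 1]
3. ~([]p & []q), 0   [~->-rule on 1]
4. p & q, 0   [[]-rule on 2 via 0R0]
5. p, 0   [&-rule on 4]
6. q, 0   [&-rule on 4]
7. ~[]q, 0   [~&-rule on 3 (branches; this branch)]
8. ~q, 1   [~[]-rule on 7: fresh world 1, 0R1]
9. p & q, 1   [[]-rule on 2 via 0R1]
10. p, 1   [&-rule on 9]
11. q, 1   [&-rule on 9]
Accessibility: 0R0, 0R1, 1R1
Branch closes: q and ~q both at 1.
All branches of the tableau close; one closing branch shown above.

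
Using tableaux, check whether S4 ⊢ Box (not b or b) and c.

Tableau for the negation not (Box (not b or b) and c):
1. not (Box (not b or b) and c), 0
2. not c, 0
Accessibility: 0R0
The negation has an open branch (countermodel exists).

No, not valid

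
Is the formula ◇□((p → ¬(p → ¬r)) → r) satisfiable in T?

Satisfiable (open branch found)

1. ◇□((p → ¬(p → ¬r)) → r), 0
2. □((p → ¬(p → ¬r)) → r), 1   [◇-rule on 1: fresh world 1, 0R1]
3. (p → ¬(p → ¬r)) → r, 1   [□-rule on 2 via 1R1]
4. r, 1   [→-rule on 3 (branches; this branch)]
Accessibility: 0R0, 0R1, 1R1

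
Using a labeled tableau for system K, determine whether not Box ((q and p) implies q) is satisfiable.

Unsatisfiable (every branch closes)

1. not Box ((q and p) implies q), w0
2. not ((q and p) implies q), w1
3. q and p, w1
4. not q, w1
5. q, w1
6. p, w1
Accessibility: w0Rw1
Branch closes: q and not q both at w1.
(One branch shown.) All branches close.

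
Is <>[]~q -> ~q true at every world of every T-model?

Invalid (countermodel exists)

Tableau for the negation ~(<>[]~q -> ~q):
1. ~(<>[]~q -> ~q), u
2. <>[]~q, u
3. q, u
4. []~q, v
5. ~q, v
Accessibility: uRu, uRv, vRv
The negation has an open branch (countermodel exists).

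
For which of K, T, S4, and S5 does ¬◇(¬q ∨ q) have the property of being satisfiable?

K

T-tableau for the formula:
1. ¬◇(¬q ∨ q), u
2. ¬(¬q ∨ q), u
3. q, u
4. ¬q, u
Accessibility: uRu
Branch closes: q and ¬q both at u.
Every branch closes (one shown): unsatisfiable in T, hence also in S4, S5 (every S4/S5-frame is a T-frame).
K-tableau for the formula:
1. ¬◇(¬q ∨ q), u
Complete open branch: satisfiable in K.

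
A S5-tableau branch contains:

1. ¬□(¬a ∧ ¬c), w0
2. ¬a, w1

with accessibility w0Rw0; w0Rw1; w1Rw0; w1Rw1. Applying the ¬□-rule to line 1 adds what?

a fresh world w2 with w0Rw2, and ¬(¬a ∧ ¬c) at w2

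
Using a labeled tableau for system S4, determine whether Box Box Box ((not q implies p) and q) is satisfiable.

Satisfiable (open branch found)

1. Box Box Box ((not q implies p) and q), w0
2. Box Box ((not q implies p) and q), w0
3. Box ((not q implies p) and q), w0
4. (not q implies p) and q, w0
5. not q implies p, w0
6. q, w0
7. p, w0
Accessibility: w0Rw0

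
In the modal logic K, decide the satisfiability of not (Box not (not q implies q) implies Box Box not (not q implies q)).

1. not (Box not (not q implies q) implies Box Box not (not q implies q)), w0
2. Box not (not q implies q), w0
3. not Box Box not (not q implies q), w0
4. not Box not (not q implies q), w1
5. not (not q implies q), w1
6. not q, w1
7. not q implies q, w2
8. q, w2
Accessibility: w0Rw1, w1Rw2

Satisfiable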